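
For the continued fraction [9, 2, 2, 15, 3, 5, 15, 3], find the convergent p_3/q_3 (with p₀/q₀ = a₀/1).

724/77

Using pₖ = aₖpₖ₋₁ + pₖ₋₂, qₖ = aₖqₖ₋₁ + qₖ₋₂ (with p₋₁=1, p₋₂=0, q₋₁=0, q₋₂=1):
  k=0: a=9, p=9, q=1
  k=1: a=2, p=19, q=2
  k=2: a=2, p=47, q=5
  k=3: a=15, p=724, q=77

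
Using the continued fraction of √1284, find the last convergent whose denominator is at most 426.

15229/425

√1284 = [35; 1, 4, 1, 70, …] (period length 4).
Convergents:
  p_0/q_0 = 35/1
  p_1/q_1 = 36/1
  p_2/q_2 = 179/5
  p_3/q_3 = 215/6
  p_4/q_4 = 15229/425
  p_5/q_5 = 15444/431
q_4 = 425 ≤ 426 < 431 = q_5, so the answer is 15229/425.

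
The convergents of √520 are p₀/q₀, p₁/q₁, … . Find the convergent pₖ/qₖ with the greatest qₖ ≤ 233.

5222/229

√520 = [22; 1, 4, 11, 4, 1, 44, …] (period length 6).
Convergents:
  p_0/q_0 = 22/1
  p_1/q_1 = 23/1
  p_2/q_2 = 114/5
  p_3/q_3 = 1277/56
  p_4/q_4 = 5222/229
  p_5/q_5 = 6499/285
q_4 = 229 ≤ 233 < 285 = q_5, so the answer is 5222/229.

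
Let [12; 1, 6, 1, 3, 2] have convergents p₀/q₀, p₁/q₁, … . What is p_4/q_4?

399/31

Using pₖ = aₖpₖ₋₁ + pₖ₋₂, qₖ = aₖqₖ₋₁ + qₖ₋₂ (with p₋₁=1, p₋₂=0, q₋₁=0, q₋₂=1):
  k=0: a=12, p=12, q=1
  k=1: a=1, p=13, q=1
  k=2: a=6, p=90, q=7
  k=3: a=1, p=103, q=8
  k=4: a=3, p=399, q=31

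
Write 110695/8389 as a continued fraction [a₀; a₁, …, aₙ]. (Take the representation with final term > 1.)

110695 = 13·8389 + 1638
8389 = 5·1638 + 199
1638 = 8·199 + 46
199 = 4·46 + 15
46 = 3·15 + 1
15 = 15·1 + 0  (stop)
So 110695/8389 = [13; 5, 8, 4, 3, 15].

[13; 5, 8, 4, 3, 15]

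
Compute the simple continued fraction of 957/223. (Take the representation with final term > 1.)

957 = 4*223 + 65
223 = 3*65 + 28
65 = 2*28 + 9
28 = 3*9 + 1
9 = 9*1 + 0  (stop)
So 957/223 = [4; 3, 2, 3, 9].

[4; 3, 2, 3, 9]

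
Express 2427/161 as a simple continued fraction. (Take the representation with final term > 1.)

[15; 13, 2, 2, 2]

2427 = 15·161 + 12
161 = 13·12 + 5
12 = 2·5 + 2
5 = 2·2 + 1
2 = 2·1 + 0  (stop)
So 2427/161 = [15; 13, 2, 2, 2].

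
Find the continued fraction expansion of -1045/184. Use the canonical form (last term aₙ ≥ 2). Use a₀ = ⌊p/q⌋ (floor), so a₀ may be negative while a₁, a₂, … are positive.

[-6; 3, 8, 2, 3]

-1045 = -6·184 + 59
184 = 3·59 + 7
59 = 8·7 + 3
7 = 2·3 + 1
3 = 3·1 + 0  (stop)
So -1045/184 = [-6; 3, 8, 2, 3].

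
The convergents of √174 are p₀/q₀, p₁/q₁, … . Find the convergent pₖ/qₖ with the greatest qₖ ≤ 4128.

38003/2881

√174 = [13; 5, 4, 5, 26, …] (period length 4).
Convergents:
  p_0/q_0 = 13/1
  p_1/q_1 = 66/5
  p_2/q_2 = 277/21
  p_3/q_3 = 1451/110
  p_4/q_4 = 38003/2881
  p_5/q_5 = 191466/14515
q_4 = 2881 ≤ 4128 < 14515 = q_5, so the answer is 38003/2881.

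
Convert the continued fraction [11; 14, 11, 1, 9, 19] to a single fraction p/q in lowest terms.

Fold from the inside: start with 19/1.
  9 + 1/19 = 172/19
  1 + 19/172 = 191/172
  11 + 172/191 = 2273/191
  14 + 191/2273 = 32013/2273
  11 + 2273/32013 = 354416/32013

354416/32013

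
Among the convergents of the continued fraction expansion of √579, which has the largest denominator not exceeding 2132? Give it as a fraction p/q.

√579 = [24; 16, 48, …] (period length 2).
Convergents:
  p_0/q_0 = 24/1
  p_1/q_1 = 385/16
  p_2/q_2 = 18504/769
  p_3/q_3 = 296449/12320
q_2 = 769 ≤ 2132 < 12320 = q_3, so the answer is 18504/769.

18504/769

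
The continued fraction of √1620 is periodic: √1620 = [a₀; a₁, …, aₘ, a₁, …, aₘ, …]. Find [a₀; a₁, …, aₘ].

a₀ = ⌊√1620⌋ = 40.
With m₀=0, d₀=1 and mₖ₊₁ = dₖaₖ − mₖ, dₖ₊₁ = (n − mₖ₊₁²)/dₖ, aₖ₊₁ = ⌊(a₀+mₖ₊₁)/dₖ₊₁⌋:
  k=1: m=40, d=20, a=4
  k=2: m=40, d=1, a=80
d=1 and a=2a₀=80 at k=2, so the next step gives (m, d) = (40, 20) again — its k=1 value — and the period has length 2.

[40; 4, 80]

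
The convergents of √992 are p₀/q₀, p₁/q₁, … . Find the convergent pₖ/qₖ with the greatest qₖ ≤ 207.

3937/125

√992 = [31; 2, 62, …] (period length 2).
Convergents:
  p_0/q_0 = 31/1
  p_1/q_1 = 63/2
  p_2/q_2 = 3937/125
  p_3/q_3 = 7937/252
q_2 = 125 ≤ 207 < 252 = q_3, so the answer is 3937/125.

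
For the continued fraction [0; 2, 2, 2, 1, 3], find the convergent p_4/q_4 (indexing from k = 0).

7/17

Using pₖ = aₖpₖ₋₁ + pₖ₋₂, qₖ = aₖqₖ₋₁ + qₖ₋₂ (with p₋₁=1, p₋₂=0, q₋₁=0, q₋₂=1):
  k=0: a=0, p=0, q=1
  k=1: a=2, p=1, q=2
  k=2: a=2, p=2, q=5
  k=3: a=2, p=5, q=12
  k=4: a=1, p=7, q=17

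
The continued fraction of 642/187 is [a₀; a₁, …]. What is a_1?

2

642 = 3·187 + 81   →  a_0 = 3
187 = 2·81 + 25   →  a_1 = 2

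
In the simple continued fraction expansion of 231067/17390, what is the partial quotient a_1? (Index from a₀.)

3

231067 = 13·17390 + 4997   →  a_0 = 13
17390 = 3·4997 + 2399   →  a_1 = 3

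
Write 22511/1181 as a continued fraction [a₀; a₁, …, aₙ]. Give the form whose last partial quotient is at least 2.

22511 = 19×1181 + 72
1181 = 16×72 + 29
72 = 2×29 + 14
29 = 2×14 + 1
14 = 14×1 + 0  (stop)
So 22511/1181 = [19; 16, 2, 2, 14].

[19; 16, 2, 2, 14]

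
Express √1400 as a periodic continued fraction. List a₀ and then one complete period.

a₀ = ⌊√1400⌋ = 37.
With m₀=0, d₀=1 and mₖ₊₁ = dₖaₖ − mₖ, dₖ₊₁ = (n − mₖ₊₁²)/dₖ, aₖ₊₁ = ⌊(a₀+mₖ₊₁)/dₖ₊₁⌋:
  k=1: m=37, d=31, a=2
  k=2: m=25, d=25, a=2
  k=3: m=25, d=31, a=2
  k=4: m=37, d=1, a=74
d=1 and a=2a₀=74 at k=4, so the next step gives (m, d) = (37, 31) again — its k=1 value — and the period has length 4.

[37; 2, 2, 2, 74]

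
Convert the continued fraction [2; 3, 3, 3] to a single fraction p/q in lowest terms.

Using pₖ = aₖpₖ₋₁ + pₖ₋₂ and qₖ = aₖqₖ₋₁ + qₖ₋₂:
  k=0: a=2, p=2, q=1
  k=1: a=3, p=7, q=3
  k=2: a=3, p=23, q=10
  k=3: a=3, p=76, q=33

76/33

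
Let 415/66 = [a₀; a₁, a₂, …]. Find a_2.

2

415 = 6·66 + 19   →  a_0 = 6
66 = 3·19 + 9   →  a_1 = 3
19 = 2·9 + 1   →  a_2 = 2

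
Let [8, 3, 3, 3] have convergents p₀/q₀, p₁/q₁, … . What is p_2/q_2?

Using pₖ = aₖpₖ₋₁ + pₖ₋₂, qₖ = aₖqₖ₋₁ + qₖ₋₂ (with p₋₁=1, p₋₂=0, q₋₁=0, q₋₂=1):
  k=0: a=8, p=8, q=1
  k=1: a=3, p=25, q=3
  k=2: a=3, p=83, q=10

83/10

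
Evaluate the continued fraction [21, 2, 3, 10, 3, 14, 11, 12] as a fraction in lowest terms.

Fold from the inside: start with 12/1.
  11 + 1/12 = 133/12
  14 + 12/133 = 1874/133
  3 + 133/1874 = 5755/1874
  10 + 1874/5755 = 59424/5755
  3 + 5755/59424 = 184027/59424
  2 + 59424/184027 = 427478/184027
  21 + 184027/427478 = 9161065/427478

9161065/427478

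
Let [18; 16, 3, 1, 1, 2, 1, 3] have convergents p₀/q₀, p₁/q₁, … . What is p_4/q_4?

2059/114

Using pₖ = aₖpₖ₋₁ + pₖ₋₂, qₖ = aₖqₖ₋₁ + qₖ₋₂ (with p₋₁=1, p₋₂=0, q₋₁=0, q₋₂=1):
  k=0: a=18, p=18, q=1
  k=1: a=16, p=289, q=16
  k=2: a=3, p=885, q=49
  k=3: a=1, p=1174, q=65
  k=4: a=1, p=2059, q=114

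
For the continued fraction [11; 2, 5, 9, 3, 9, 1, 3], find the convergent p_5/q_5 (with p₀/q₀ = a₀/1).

33530/2927

Using pₖ = aₖpₖ₋₁ + pₖ₋₂, qₖ = aₖqₖ₋₁ + qₖ₋₂ (with p₋₁=1, p₋₂=0, q₋₁=0, q₋₂=1):
  k=0: a=11, p=11, q=1
  k=1: a=2, p=23, q=2
  k=2: a=5, p=126, q=11
  k=3: a=9, p=1157, q=101
  k=4: a=3, p=3597, q=314
  k=5: a=9, p=33530, q=2927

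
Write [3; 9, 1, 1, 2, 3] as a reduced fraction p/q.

506/163

Fold from the inside: start with 3/1.
  2 + 1/3 = 7/3
  1 + 3/7 = 10/7
  1 + 7/10 = 17/10
  9 + 10/17 = 163/17
  3 + 17/163 = 506/163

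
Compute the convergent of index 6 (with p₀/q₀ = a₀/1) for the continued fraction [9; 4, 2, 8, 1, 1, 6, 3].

9694/1051

Using pₖ = aₖpₖ₋₁ + pₖ₋₂, qₖ = aₖqₖ₋₁ + qₖ₋₂ (with p₋₁=1, p₋₂=0, q₋₁=0, q₋₂=1):
  k=0: a=9, p=9, q=1
  k=1: a=4, p=37, q=4
  k=2: a=2, p=83, q=9
  k=3: a=8, p=701, q=76
  k=4: a=1, p=784, q=85
  k=5: a=1, p=1485, q=161
  k=6: a=6, p=9694, q=1051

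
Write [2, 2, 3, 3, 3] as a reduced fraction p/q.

Fold from the inside: start with 3/1.
  3 + 1/3 = 10/3
  3 + 3/10 = 33/10
  2 + 10/33 = 76/33
  2 + 33/76 = 185/76

185/76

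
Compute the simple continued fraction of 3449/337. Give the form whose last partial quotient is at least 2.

3449 = 10*337 + 79
337 = 4*79 + 21
79 = 3*21 + 16
21 = 1*16 + 5
16 = 3*5 + 1
5 = 5*1 + 0  (stop)
So 3449/337 = [10; 4, 3, 1, 3, 5].

[10; 4, 3, 1, 3, 5]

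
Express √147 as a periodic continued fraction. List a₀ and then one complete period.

a₀ = ⌊√147⌋ = 12.
With m₀=0, d₀=1 and mₖ₊₁ = dₖaₖ − mₖ, dₖ₊₁ = (n − mₖ₊₁²)/dₖ, aₖ₊₁ = ⌊(a₀+mₖ₊₁)/dₖ₊₁⌋:
  k=1: m=12, d=3, a=8
  k=2: m=12, d=1, a=24
d=1 and a=2a₀=24 at k=2, so the next step gives (m, d) = (12, 3) again — its k=1 value — and the period has length 2.

[12; 8, 24]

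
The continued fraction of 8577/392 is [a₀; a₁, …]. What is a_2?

7

8577 = 21·392 + 345   →  a_0 = 21
392 = 1·345 + 47   →  a_1 = 1
345 = 7·47 + 16   →  a_2 = 7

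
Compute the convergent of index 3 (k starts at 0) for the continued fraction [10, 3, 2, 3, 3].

Using pₖ = aₖpₖ₋₁ + pₖ₋₂, qₖ = aₖqₖ₋₁ + qₖ₋₂ (with p₋₁=1, p₋₂=0, q₋₁=0, q₋₂=1):
  k=0: a=10, p=10, q=1
  k=1: a=3, p=31, q=3
  k=2: a=2, p=72, q=7
  k=3: a=3, p=247, q=24

247/24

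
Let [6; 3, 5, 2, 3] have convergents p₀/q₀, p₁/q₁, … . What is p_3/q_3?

Using pₖ = aₖpₖ₋₁ + pₖ₋₂, qₖ = aₖqₖ₋₁ + qₖ₋₂ (with p₋₁=1, p₋₂=0, q₋₁=0, q₋₂=1):
  k=0: a=6, p=6, q=1
  k=1: a=3, p=19, q=3
  k=2: a=5, p=101, q=16
  k=3: a=2, p=221, q=35

221/35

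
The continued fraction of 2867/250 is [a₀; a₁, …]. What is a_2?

2867 = 11·250 + 117   →  a_0 = 11
250 = 2·117 + 16   →  a_1 = 2
117 = 7·16 + 5   →  a_2 = 7

7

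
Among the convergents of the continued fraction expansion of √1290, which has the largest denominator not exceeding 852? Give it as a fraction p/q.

√1290 = [35; 1, 10, 1, 70, …] (period length 4).
Convergents:
  p_0/q_0 = 35/1
  p_1/q_1 = 36/1
  p_2/q_2 = 395/11
  p_3/q_3 = 431/12
  p_4/q_4 = 30565/851
  p_5/q_5 = 30996/863
q_4 = 851 ≤ 852 < 863 = q_5, so the answer is 30565/851.

30565/851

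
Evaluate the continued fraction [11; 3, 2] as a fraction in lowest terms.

79/7

Using pₖ = aₖpₖ₋₁ + pₖ₋₂ and qₖ = aₖqₖ₋₁ + qₖ₋₂:
  k=0: a=11, p=11, q=1
  k=1: a=3, p=34, q=3
  k=2: a=2, p=79, q=7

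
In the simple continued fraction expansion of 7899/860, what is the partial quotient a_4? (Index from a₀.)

4

7899 = 9·860 + 159   →  a_0 = 9
860 = 5·159 + 65   →  a_1 = 5
159 = 2·65 + 29   →  a_2 = 2
65 = 2·29 + 7   →  a_3 = 2
29 = 4·7 + 1   →  a_4 = 4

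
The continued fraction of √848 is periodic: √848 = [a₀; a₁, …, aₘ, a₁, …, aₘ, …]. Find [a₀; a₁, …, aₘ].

a₀ = ⌊√848⌋ = 29.

[29; 8, 3, 3, 3, 8, 58]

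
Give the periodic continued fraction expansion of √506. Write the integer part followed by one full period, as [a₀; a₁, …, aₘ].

a₀ = ⌊√506⌋ = 22.
With m₀=0, d₀=1 and mₖ₊₁ = dₖaₖ − mₖ, dₖ₊₁ = (n − mₖ₊₁²)/dₖ, aₖ₊₁ = ⌊(a₀+mₖ₊₁)/dₖ₊₁⌋:
  k=1: m=22, d=22, a=2
  k=2: m=22, d=1, a=44
d=1 and a=2a₀=44 at k=2, so the next step gives (m, d) = (22, 22) again — its k=1 value — and the period has length 2.

[22; 2, 44]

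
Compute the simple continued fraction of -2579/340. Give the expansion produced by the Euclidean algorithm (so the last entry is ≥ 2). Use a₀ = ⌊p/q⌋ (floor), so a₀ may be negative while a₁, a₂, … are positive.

-2579 = -8·340 + 141
340 = 2·141 + 58
141 = 2·58 + 25
58 = 2·25 + 8
25 = 3·8 + 1
8 = 8·1 + 0  (stop)
So -2579/340 = [-8; 2, 2, 2, 3, 8].

[-8; 2, 2, 2, 3, 8]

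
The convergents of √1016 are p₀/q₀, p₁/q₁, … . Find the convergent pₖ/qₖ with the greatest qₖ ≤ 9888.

√1016 = [31; 1, 6, 1, 62, …] (period length 4).
Convergents:
  p_0/q_0 = 31/1
  p_1/q_1 = 32/1
  p_2/q_2 = 223/7
  p_3/q_3 = 255/8
  p_4/q_4 = 16033/503
  p_5/q_5 = 16288/511
  p_6/q_6 = 113761/3569
  p_7/q_7 = 130049/4080
  p_8/q_8 = 8176799/256529
q_7 = 4080 ≤ 9888 < 256529 = q_8, so the answer is 130049/4080.

130049/4080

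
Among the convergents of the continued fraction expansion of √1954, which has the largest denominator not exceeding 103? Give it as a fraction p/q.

√1954 = [44; 4, 1, 9, 44, 9, 1, 4, 88, …] (period length 8).
Convergents:
  p_0/q_0 = 44/1
  p_1/q_1 = 177/4
  p_2/q_2 = 221/5
  p_3/q_3 = 2166/49
  p_4/q_4 = 95525/2161
q_3 = 49 ≤ 103 < 2161 = q_4, so the answer is 2166/49.

2166/49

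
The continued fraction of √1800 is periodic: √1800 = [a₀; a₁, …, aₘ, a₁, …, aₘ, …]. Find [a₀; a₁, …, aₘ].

[42; 2, 2, 1, 8, 1, 2, 2, 84]

a₀ = ⌊√1800⌋ = 42.
With m₀=0, d₀=1 and mₖ₊₁ = dₖaₖ − mₖ, dₖ₊₁ = (n − mₖ₊₁²)/dₖ, aₖ₊₁ = ⌊(a₀+mₖ₊₁)/dₖ₊₁⌋:
  k=1: m=42, d=36, a=2
  k=2: m=30, d=25, a=2
  k=3: m=20, d=56, a=1
  k=4: m=36, d=9, a=8
  k=5: m=36, d=56, a=1
  k=6: m=20, d=25, a=2
  k=7: m=30, d=36, a=2
  k=8: m=42, d=1, a=84
d=1 and a=2a₀=84 at k=8, so the next step gives (m, d) = (42, 36) again — its k=1 value — and the period has length 8.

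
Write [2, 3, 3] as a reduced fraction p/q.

23/10

Fold from the inside: start with 3/1.
  3 + 1/3 = 10/3
  2 + 3/10 = 23/10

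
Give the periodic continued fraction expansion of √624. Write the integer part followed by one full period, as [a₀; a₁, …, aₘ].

[24; 1, 48]

a₀ = ⌊√624⌋ = 24.
With m₀=0, d₀=1 and mₖ₊₁ = dₖaₖ − mₖ, dₖ₊₁ = (n − mₖ₊₁²)/dₖ, aₖ₊₁ = ⌊(a₀+mₖ₊₁)/dₖ₊₁⌋:
  k=1: m=24, d=48, a=1
  k=2: m=24, d=1, a=48
d=1 and a=2a₀=48 at k=2, so the next step gives (m, d) = (24, 48) again — its k=1 value — and the period has length 2.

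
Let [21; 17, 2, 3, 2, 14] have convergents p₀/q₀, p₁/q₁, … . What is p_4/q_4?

5875/279

Using pₖ = aₖpₖ₋₁ + pₖ₋₂, qₖ = aₖqₖ₋₁ + qₖ₋₂ (with p₋₁=1, p₋₂=0, q₋₁=0, q₋₂=1):
  k=0: a=21, p=21, q=1
  k=1: a=17, p=358, q=17
  k=2: a=2, p=737, q=35
  k=3: a=3, p=2569, q=122
  k=4: a=2, p=5875, q=279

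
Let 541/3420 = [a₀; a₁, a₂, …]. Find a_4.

541 = 0·3420 + 541   →  a_0 = 0
3420 = 6·541 + 174   →  a_1 = 6
541 = 3·174 + 19   →  a_2 = 3
174 = 9·19 + 3   →  a_3 = 9
19 = 6·3 + 1   →  a_4 = 6

6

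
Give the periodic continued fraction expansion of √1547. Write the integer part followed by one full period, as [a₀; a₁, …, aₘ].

a₀ = ⌊√1547⌋ = 39.
With m₀=0, d₀=1 and mₖ₊₁ = dₖaₖ − mₖ, dₖ₊₁ = (n − mₖ₊₁²)/dₖ, aₖ₊₁ = ⌊(a₀+mₖ₊₁)/dₖ₊₁⌋:
  k=1: m=39, d=26, a=3
  k=2: m=39, d=1, a=78
d=1 and a=2a₀=78 at k=2, so the next step gives (m, d) = (39, 26) again — its k=1 value — and the period has length 2.

[39; 3, 78]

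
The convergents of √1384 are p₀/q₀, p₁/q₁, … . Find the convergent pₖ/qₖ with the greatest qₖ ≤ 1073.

√1384 = [37; 4, 1, 17, 1, 4, 74, …] (period length 6).
Convergents:
  p_0/q_0 = 37/1
  p_1/q_1 = 149/4
  p_2/q_2 = 186/5
  p_3/q_3 = 3311/89
  p_4/q_4 = 3497/94
  p_5/q_5 = 17299/465
  p_6/q_6 = 1283623/34504
q_5 = 465 ≤ 1073 < 34504 = q_6, so the answer is 17299/465.

17299/465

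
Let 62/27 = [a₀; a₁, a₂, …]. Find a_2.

2

62 = 2·27 + 8   →  a_0 = 2
27 = 3·8 + 3   →  a_1 = 3
8 = 2·3 + 2   →  a_2 = 2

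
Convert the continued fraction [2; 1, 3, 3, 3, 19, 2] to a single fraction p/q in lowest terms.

4713/1703

Fold from the inside: start with 2/1.
  19 + 1/2 = 39/2
  3 + 2/39 = 119/39
  3 + 39/119 = 396/119
  3 + 119/396 = 1307/396
  1 + 396/1307 = 1703/1307
  2 + 1307/1703 = 4713/1703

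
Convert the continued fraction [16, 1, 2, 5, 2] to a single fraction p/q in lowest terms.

584/35

Using pₖ = aₖpₖ₋₁ + pₖ₋₂ and qₖ = aₖqₖ₋₁ + qₖ₋₂:
  k=0: a=16, p=16, q=1
  k=1: a=1, p=17, q=1
  k=2: a=2, p=50, q=3
  k=3: a=5, p=267, q=16
  k=4: a=2, p=584, q=35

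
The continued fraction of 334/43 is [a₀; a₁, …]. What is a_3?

334 = 7·43 + 33   →  a_0 = 7
43 = 1·33 + 10   →  a_1 = 1
33 = 3·10 + 3   →  a_2 = 3
10 = 3·3 + 1   →  a_3 = 3

3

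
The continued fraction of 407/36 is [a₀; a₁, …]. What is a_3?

407 = 11·36 + 11   →  a_0 = 11
36 = 3·11 + 3   →  a_1 = 3
11 = 3·3 + 2   →  a_2 = 3
3 = 1·2 + 1   →  a_3 = 1

1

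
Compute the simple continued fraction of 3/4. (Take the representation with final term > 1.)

3 = 0·4 + 3
4 = 1·3 + 1
3 = 3·1 + 0  (stop)
So 3/4 = [0; 1, 3].

[0; 1, 3]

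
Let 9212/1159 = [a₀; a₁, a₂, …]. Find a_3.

9212 = 7·1159 + 1099   →  a_0 = 7
1159 = 1·1099 + 60   →  a_1 = 1
1099 = 18·60 + 19   →  a_2 = 18
60 = 3·19 + 3   →  a_3 = 3

3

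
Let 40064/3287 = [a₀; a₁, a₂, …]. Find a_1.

5

40064 = 12·3287 + 620   →  a_0 = 12
3287 = 5·620 + 187   →  a_1 = 5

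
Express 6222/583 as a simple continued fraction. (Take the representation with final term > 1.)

6222 = 10·583 + 392
583 = 1·392 + 191
392 = 2·191 + 10
191 = 19·10 + 1
10 = 10·1 + 0  (stop)
So 6222/583 = [10; 1, 2, 19, 10].

[10; 1, 2, 19, 10]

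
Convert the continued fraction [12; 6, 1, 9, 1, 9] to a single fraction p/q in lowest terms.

9145/753

Using pₖ = aₖpₖ₋₁ + pₖ₋₂ and qₖ = aₖqₖ₋₁ + qₖ₋₂:
  k=0: a=12, p=12, q=1
  k=1: a=6, p=73, q=6
  k=2: a=1, p=85, q=7
  k=3: a=9, p=838, q=69
  k=4: a=1, p=923, q=76
  k=5: a=9, p=9145, q=753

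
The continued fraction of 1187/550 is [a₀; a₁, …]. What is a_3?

1187 = 2·550 + 87   →  a_0 = 2
550 = 6·87 + 28   →  a_1 = 6
87 = 3·28 + 3   →  a_2 = 3
28 = 9·3 + 1   →  a_3 = 9

9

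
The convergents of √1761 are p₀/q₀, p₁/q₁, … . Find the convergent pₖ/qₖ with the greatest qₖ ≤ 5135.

√1761 = [41; 1, 26, 1, 82, …] (period length 4).
Convergents:
  p_0/q_0 = 41/1
  p_1/q_1 = 42/1
  p_2/q_2 = 1133/27
  p_3/q_3 = 1175/28
  p_4/q_4 = 97483/2323
  p_5/q_5 = 98658/2351
  p_6/q_6 = 2662591/63449
q_5 = 2351 ≤ 5135 < 63449 = q_6, so the answer is 98658/2351.

98658/2351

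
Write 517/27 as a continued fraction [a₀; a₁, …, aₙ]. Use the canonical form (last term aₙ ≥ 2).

[19; 6, 1, 3]

517 = 19·27 + 4
27 = 6·4 + 3
4 = 1·3 + 1
3 = 3·1 + 0  (stop)
So 517/27 = [19; 6, 1, 3].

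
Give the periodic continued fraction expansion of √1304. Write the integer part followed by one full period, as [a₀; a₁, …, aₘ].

[36; 9, 72]

a₀ = ⌊√1304⌋ = 36.
With m₀=0, d₀=1 and mₖ₊₁ = dₖaₖ − mₖ, dₖ₊₁ = (n − mₖ₊₁²)/dₖ, aₖ₊₁ = ⌊(a₀+mₖ₊₁)/dₖ₊₁⌋:
  k=1: m=36, d=8, a=9
  k=2: m=36, d=1, a=72
d=1 and a=2a₀=72 at k=2, so the next step gives (m, d) = (36, 8) again — its k=1 value — and the period has length 2.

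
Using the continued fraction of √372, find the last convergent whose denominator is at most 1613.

√372 = [19; 3, 2, 12, 2, 3, 38, …] (period length 6).
Convergents:
  p_0/q_0 = 19/1
  p_1/q_1 = 58/3
  p_2/q_2 = 135/7
  p_3/q_3 = 1678/87
  p_4/q_4 = 3491/181
  p_5/q_5 = 12151/630
  p_6/q_6 = 465229/24121
q_5 = 630 ≤ 1613 < 24121 = q_6, so the answer is 12151/630.

12151/630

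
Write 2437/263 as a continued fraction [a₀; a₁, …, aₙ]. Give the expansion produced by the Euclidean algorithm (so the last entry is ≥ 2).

2437 = 9*263 + 70
263 = 3*70 + 53
70 = 1*53 + 17
53 = 3*17 + 2
17 = 8*2 + 1
2 = 2*1 + 0  (stop)
So 2437/263 = [9; 3, 1, 3, 8, 2].

[9; 3, 1, 3, 8, 2]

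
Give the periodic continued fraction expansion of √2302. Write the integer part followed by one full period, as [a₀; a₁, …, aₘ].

a₀ = ⌊√2302⌋ = 47.
With m₀=0, d₀=1 and mₖ₊₁ = dₖaₖ − mₖ, dₖ₊₁ = (n − mₖ₊₁²)/dₖ, aₖ₊₁ = ⌊(a₀+mₖ₊₁)/dₖ₊₁⌋:
  k=1: m=47, d=93, a=1
  k=2: m=46, d=2, a=46
  k=3: m=46, d=93, a=1
  k=4: m=47, d=1, a=94
d=1 and a=2a₀=94 at k=4, so the next step gives (m, d) = (47, 93) again — its k=1 value — and the period has length 4.

[47; 1, 46, 1, 94]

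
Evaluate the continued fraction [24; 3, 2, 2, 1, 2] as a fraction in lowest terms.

Using pₖ = aₖpₖ₋₁ + pₖ₋₂ and qₖ = aₖqₖ₋₁ + qₖ₋₂:
  k=0: a=24, p=24, q=1
  k=1: a=3, p=73, q=3
  k=2: a=2, p=170, q=7
  k=3: a=2, p=413, q=17
  k=4: a=1, p=583, q=24
  k=5: a=2, p=1579, q=65

1579/65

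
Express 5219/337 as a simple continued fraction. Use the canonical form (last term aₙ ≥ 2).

5219 = 15*337 + 164
337 = 2*164 + 9
164 = 18*9 + 2
9 = 4*2 + 1
2 = 2*1 + 0  (stop)
So 5219/337 = [15; 2, 18, 4, 2].

[15; 2, 18, 4, 2]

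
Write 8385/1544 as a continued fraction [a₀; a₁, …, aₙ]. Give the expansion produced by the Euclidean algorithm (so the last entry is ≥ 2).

8385 = 5·1544 + 665
1544 = 2·665 + 214
665 = 3·214 + 23
214 = 9·23 + 7
23 = 3·7 + 2
7 = 3·2 + 1
2 = 2·1 + 0  (stop)
So 8385/1544 = [5; 2, 3, 9, 3, 3, 2].

[5; 2, 3, 9, 3, 3, 2]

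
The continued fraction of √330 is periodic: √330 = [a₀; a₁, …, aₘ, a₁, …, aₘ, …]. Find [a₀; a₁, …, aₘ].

[18; 6, 36]

a₀ = ⌊√330⌋ = 18.
With m₀=0, d₀=1 and mₖ₊₁ = dₖaₖ − mₖ, dₖ₊₁ = (n − mₖ₊₁²)/dₖ, aₖ₊₁ = ⌊(a₀+mₖ₊₁)/dₖ₊₁⌋:
  k=1: m=18, d=6, a=6
  k=2: m=18, d=1, a=36
d=1 and a=2a₀=36 at k=2, so the next step gives (m, d) = (18, 6) again — its k=1 value — and the period has length 2.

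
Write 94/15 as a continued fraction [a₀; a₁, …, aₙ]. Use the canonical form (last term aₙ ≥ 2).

[6; 3, 1, 3]

94 = 6*15 + 4
15 = 3*4 + 3
4 = 1*3 + 1
3 = 3*1 + 0  (stop)
So 94/15 = [6; 3, 1, 3].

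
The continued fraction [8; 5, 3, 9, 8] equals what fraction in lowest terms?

Fold from the inside: start with 8/1.
  9 + 1/8 = 73/8
  3 + 8/73 = 227/73
  5 + 73/227 = 1208/227
  8 + 227/1208 = 9891/1208

9891/1208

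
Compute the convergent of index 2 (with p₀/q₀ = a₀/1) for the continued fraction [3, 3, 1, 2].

Using pₖ = aₖpₖ₋₁ + pₖ₋₂, qₖ = aₖqₖ₋₁ + qₖ₋₂ (with p₋₁=1, p₋₂=0, q₋₁=0, q₋₂=1):
  k=0: a=3, p=3, q=1
  k=1: a=3, p=10, q=3
  k=2: a=1, p=13, q=4

13/4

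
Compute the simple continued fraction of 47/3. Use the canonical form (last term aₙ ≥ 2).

47 = 15·3 + 2
3 = 1·2 + 1
2 = 2·1 + 0  (stop)
So 47/3 = [15; 1, 2].

[15; 1, 2]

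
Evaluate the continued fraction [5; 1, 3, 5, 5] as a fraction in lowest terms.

628/109

Fold from the inside: start with 5/1.
  5 + 1/5 = 26/5
  3 + 5/26 = 83/26
  1 + 26/83 = 109/83
  5 + 83/109 = 628/109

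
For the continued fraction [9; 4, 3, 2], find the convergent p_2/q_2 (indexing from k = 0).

Using pₖ = aₖpₖ₋₁ + pₖ₋₂, qₖ = aₖqₖ₋₁ + qₖ₋₂ (with p₋₁=1, p₋₂=0, q₋₁=0, q₋₂=1):
  k=0: a=9, p=9, q=1
  k=1: a=4, p=37, q=4
  k=2: a=3, p=120, q=13

120/13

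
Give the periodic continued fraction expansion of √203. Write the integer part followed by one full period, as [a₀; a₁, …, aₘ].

[14; 4, 28]

a₀ = ⌊√203⌋ = 14.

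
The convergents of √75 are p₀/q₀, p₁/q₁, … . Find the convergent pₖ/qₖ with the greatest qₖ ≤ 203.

√75 = [8; 1, 1, 1, 16, …] (period length 4).
Convergents:
  p_0/q_0 = 8/1
  p_1/q_1 = 9/1
  p_2/q_2 = 17/2
  p_3/q_3 = 26/3
  p_4/q_4 = 433/50
  p_5/q_5 = 459/53
  p_6/q_6 = 892/103
  p_7/q_7 = 1351/156
  p_8/q_8 = 22508/2599
q_7 = 156 ≤ 203 < 2599 = q_8, so the answer is 1351/156.

1351/156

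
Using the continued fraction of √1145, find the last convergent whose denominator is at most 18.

√1145 = [33; 1, 5, 5, 1, 66, …] (period length 5).
Convergents:
  p_0/q_0 = 33/1
  p_1/q_1 = 34/1
  p_2/q_2 = 203/6
  p_3/q_3 = 1049/31
q_2 = 6 ≤ 18 < 31 = q_3, so the answer is 203/6.

203/6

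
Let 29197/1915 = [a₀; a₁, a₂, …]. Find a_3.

29197 = 15·1915 + 472   →  a_0 = 15
1915 = 4·472 + 27   →  a_1 = 4
472 = 17·27 + 13   →  a_2 = 17
27 = 2·13 + 1   →  a_3 = 2

2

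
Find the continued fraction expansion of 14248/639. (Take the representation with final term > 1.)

[22; 3, 2, 1, 3, 17]

14248 = 22·639 + 190
639 = 3·190 + 69
190 = 2·69 + 52
69 = 1·52 + 17
52 = 3·17 + 1
17 = 17·1 + 0  (stop)
So 14248/639 = [22; 3, 2, 1, 3, 17].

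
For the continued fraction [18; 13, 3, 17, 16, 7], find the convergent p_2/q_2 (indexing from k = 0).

723/40

Using pₖ = aₖpₖ₋₁ + pₖ₋₂, qₖ = aₖqₖ₋₁ + qₖ₋₂ (with p₋₁=1, p₋₂=0, q₋₁=0, q₋₂=1):
  k=0: a=18, p=18, q=1
  k=1: a=13, p=235, q=13
  k=2: a=3, p=723, q=40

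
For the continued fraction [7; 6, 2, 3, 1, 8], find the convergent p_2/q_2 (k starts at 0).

93/13

Using pₖ = aₖpₖ₋₁ + pₖ₋₂, qₖ = aₖqₖ₋₁ + qₖ₋₂ (with p₋₁=1, p₋₂=0, q₋₁=0, q₋₂=1):
  k=0: a=7, p=7, q=1
  k=1: a=6, p=43, q=6
  k=2: a=2, p=93, q=13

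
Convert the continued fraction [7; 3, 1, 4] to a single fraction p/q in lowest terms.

138/19

Using pₖ = aₖpₖ₋₁ + pₖ₋₂ and qₖ = aₖqₖ₋₁ + qₖ₋₂:
  k=0: a=7, p=7, q=1
  k=1: a=3, p=22, q=3
  k=2: a=1, p=29, q=4
  k=3: a=4, p=138, q=19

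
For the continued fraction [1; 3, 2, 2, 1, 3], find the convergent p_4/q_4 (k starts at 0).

Using pₖ = aₖpₖ₋₁ + pₖ₋₂, qₖ = aₖqₖ₋₁ + qₖ₋₂ (with p₋₁=1, p₋₂=0, q₋₁=0, q₋₂=1):
  k=0: a=1, p=1, q=1
  k=1: a=3, p=4, q=3
  k=2: a=2, p=9, q=7
  k=3: a=2, p=22, q=17
  k=4: a=1, p=31, q=24

31/24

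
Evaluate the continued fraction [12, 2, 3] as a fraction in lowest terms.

87/7

Fold from the inside: start with 3/1.
  2 + 1/3 = 7/3
  12 + 3/7 = 87/7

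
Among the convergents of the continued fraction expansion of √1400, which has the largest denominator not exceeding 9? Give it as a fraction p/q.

√1400 = [37; 2, 2, 2, 74, …] (period length 4).
Convergents:
  p_0/q_0 = 37/1
  p_1/q_1 = 75/2
  p_2/q_2 = 187/5
  p_3/q_3 = 449/12
q_2 = 5 ≤ 9 < 12 = q_3, so the answer is 187/5.

187/5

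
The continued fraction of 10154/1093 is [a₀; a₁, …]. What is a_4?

3

10154 = 9·1093 + 317   →  a_0 = 9
1093 = 3·317 + 142   →  a_1 = 3
317 = 2·142 + 33   →  a_2 = 2
142 = 4·33 + 10   →  a_3 = 4
33 = 3·10 + 3   →  a_4 = 3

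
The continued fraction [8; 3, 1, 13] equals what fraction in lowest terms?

Fold from the inside: start with 13/1.
  1 + 1/13 = 14/13
  3 + 13/14 = 55/14
  8 + 14/55 = 454/55

454/55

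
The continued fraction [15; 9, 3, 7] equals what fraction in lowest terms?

3097/205

Fold from the inside: start with 7/1.
  3 + 1/7 = 22/7
  9 + 7/22 = 205/22
  15 + 22/205 = 3097/205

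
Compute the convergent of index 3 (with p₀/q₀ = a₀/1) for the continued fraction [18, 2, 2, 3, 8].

313/17

Using pₖ = aₖpₖ₋₁ + pₖ₋₂, qₖ = aₖqₖ₋₁ + qₖ₋₂ (with p₋₁=1, p₋₂=0, q₋₁=0, q₋₂=1):
  k=0: a=18, p=18, q=1
  k=1: a=2, p=37, q=2
  k=2: a=2, p=92, q=5
  k=3: a=3, p=313, q=17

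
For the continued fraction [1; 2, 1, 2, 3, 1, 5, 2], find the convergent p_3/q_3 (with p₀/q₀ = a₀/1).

Using pₖ = aₖpₖ₋₁ + pₖ₋₂, qₖ = aₖqₖ₋₁ + qₖ₋₂ (with p₋₁=1, p₋₂=0, q₋₁=0, q₋₂=1):
  k=0: a=1, p=1, q=1
  k=1: a=2, p=3, q=2
  k=2: a=1, p=4, q=3
  k=3: a=2, p=11, q=8

11/8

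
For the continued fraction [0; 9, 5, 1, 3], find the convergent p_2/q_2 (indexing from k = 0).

Using pₖ = aₖpₖ₋₁ + pₖ₋₂, qₖ = aₖqₖ₋₁ + qₖ₋₂ (with p₋₁=1, p₋₂=0, q₋₁=0, q₋₂=1):
  k=0: a=0, p=0, q=1
  k=1: a=9, p=1, q=9
  k=2: a=5, p=5, q=46

5/46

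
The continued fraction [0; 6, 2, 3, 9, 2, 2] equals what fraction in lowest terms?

Fold from the inside: start with 2/1.
  2 + 1/2 = 5/2
  9 + 2/5 = 47/5
  3 + 5/47 = 146/47
  2 + 47/146 = 339/146
  6 + 146/339 = 2180/339
  0 + 339/2180 = 339/2180

339/2180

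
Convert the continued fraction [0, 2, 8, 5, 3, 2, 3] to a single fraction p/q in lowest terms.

Fold from the inside: start with 3/1.
  2 + 1/3 = 7/3
  3 + 3/7 = 24/7
  5 + 7/24 = 127/24
  8 + 24/127 = 1040/127
  2 + 127/1040 = 2207/1040
  0 + 1040/2207 = 1040/2207

1040/2207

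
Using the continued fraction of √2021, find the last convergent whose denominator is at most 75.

2023/45

√2021 = [44; 1, 21, 2, 21, 1, 88, …] (period length 6).
Convergents:
  p_0/q_0 = 44/1
  p_1/q_1 = 45/1
  p_2/q_2 = 989/22
  p_3/q_3 = 2023/45
  p_4/q_4 = 43472/967
q_3 = 45 ≤ 75 < 967 = q_4, so the answer is 2023/45.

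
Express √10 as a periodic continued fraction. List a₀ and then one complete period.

a₀ = ⌊√10⌋ = 3.

[3; 6]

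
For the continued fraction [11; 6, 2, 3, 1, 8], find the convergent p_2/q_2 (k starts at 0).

145/13

Using pₖ = aₖpₖ₋₁ + pₖ₋₂, qₖ = aₖqₖ₋₁ + qₖ₋₂ (with p₋₁=1, p₋₂=0, q₋₁=0, q₋₂=1):
  k=0: a=11, p=11, q=1
  k=1: a=6, p=67, q=6
  k=2: a=2, p=145, q=13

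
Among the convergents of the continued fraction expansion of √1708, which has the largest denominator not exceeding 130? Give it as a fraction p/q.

√1708 = [41; 3, 20, 3, 82, …] (period length 4).
Convergents:
  p_0/q_0 = 41/1
  p_1/q_1 = 124/3
  p_2/q_2 = 2521/61
  p_3/q_3 = 7687/186
q_2 = 61 ≤ 130 < 186 = q_3, so the answer is 2521/61.

2521/61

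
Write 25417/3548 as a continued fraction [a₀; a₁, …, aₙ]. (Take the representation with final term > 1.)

25417 = 7×3548 + 581
3548 = 6×581 + 62
581 = 9×62 + 23
62 = 2×23 + 16
23 = 1×16 + 7
16 = 2×7 + 2
7 = 3×2 + 1
2 = 2×1 + 0  (stop)
So 25417/3548 = [7; 6, 9, 2, 1, 2, 3, 2].

[7; 6, 9, 2, 1, 2, 3, 2]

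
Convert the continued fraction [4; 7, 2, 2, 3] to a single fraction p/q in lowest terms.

521/126

Using pₖ = aₖpₖ₋₁ + pₖ₋₂ and qₖ = aₖqₖ₋₁ + qₖ₋₂:
  k=0: a=4, p=4, q=1
  k=1: a=7, p=29, q=7
  k=2: a=2, p=62, q=15
  k=3: a=2, p=153, q=37
  k=4: a=3, p=521, q=126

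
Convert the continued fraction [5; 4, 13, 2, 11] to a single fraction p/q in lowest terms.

Fold from the inside: start with 11/1.
  2 + 1/11 = 23/11
  13 + 11/23 = 310/23
  4 + 23/310 = 1263/310
  5 + 310/1263 = 6625/1263

6625/1263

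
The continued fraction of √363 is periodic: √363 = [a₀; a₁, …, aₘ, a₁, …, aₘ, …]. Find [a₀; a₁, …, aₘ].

[19; 19, 38]

a₀ = ⌊√363⌋ = 19.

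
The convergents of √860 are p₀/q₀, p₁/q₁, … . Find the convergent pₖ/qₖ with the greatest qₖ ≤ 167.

3871/132

√860 = [29; 3, 14, 3, 58, …] (period length 4).
Convergents:
  p_0/q_0 = 29/1
  p_1/q_1 = 88/3
  p_2/q_2 = 1261/43
  p_3/q_3 = 3871/132
  p_4/q_4 = 225779/7699
q_3 = 132 ≤ 167 < 7699 = q_4, so the answer is 3871/132.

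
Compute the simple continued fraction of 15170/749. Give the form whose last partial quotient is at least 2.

[20; 3, 1, 16, 3, 1, 2]

15170 = 20*749 + 190
749 = 3*190 + 179
190 = 1*179 + 11
179 = 16*11 + 3
11 = 3*3 + 2
3 = 1*2 + 1
2 = 2*1 + 0  (stop)
So 15170/749 = [20; 3, 1, 16, 3, 1, 2].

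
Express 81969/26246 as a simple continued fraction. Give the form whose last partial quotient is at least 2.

[3; 8, 8, 8, 2, 7, 3]

81969 = 3·26246 + 3231
26246 = 8·3231 + 398
3231 = 8·398 + 47
398 = 8·47 + 22
47 = 2·22 + 3
22 = 7·3 + 1
3 = 3·1 + 0  (stop)
So 81969/26246 = [3; 8, 8, 8, 2, 7, 3].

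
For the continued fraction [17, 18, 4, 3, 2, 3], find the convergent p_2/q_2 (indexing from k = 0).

Using pₖ = aₖpₖ₋₁ + pₖ₋₂, qₖ = aₖqₖ₋₁ + qₖ₋₂ (with p₋₁=1, p₋₂=0, q₋₁=0, q₋₂=1):
  k=0: a=17, p=17, q=1
  k=1: a=18, p=307, q=18
  k=2: a=4, p=1245, q=73

1245/73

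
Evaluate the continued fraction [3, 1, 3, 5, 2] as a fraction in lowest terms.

Using pₖ = aₖpₖ₋₁ + pₖ₋₂ and qₖ = aₖqₖ₋₁ + qₖ₋₂:
  k=0: a=3, p=3, q=1
  k=1: a=1, p=4, q=1
  k=2: a=3, p=15, q=4
  k=3: a=5, p=79, q=21
  k=4: a=2, p=173, q=46

173/46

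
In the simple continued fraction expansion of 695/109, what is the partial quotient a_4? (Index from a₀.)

695 = 6·109 + 41   →  a_0 = 6
109 = 2·41 + 27   →  a_1 = 2
41 = 1·27 + 14   →  a_2 = 1
27 = 1·14 + 13   →  a_3 = 1
14 = 1·13 + 1   →  a_4 = 1

1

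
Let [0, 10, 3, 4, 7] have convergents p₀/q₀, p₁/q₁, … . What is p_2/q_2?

Using pₖ = aₖpₖ₋₁ + pₖ₋₂, qₖ = aₖqₖ₋₁ + qₖ₋₂ (with p₋₁=1, p₋₂=0, q₋₁=0, q₋₂=1):
  k=0: a=0, p=0, q=1
  k=1: a=10, p=1, q=10
  k=2: a=3, p=3, q=31

3/31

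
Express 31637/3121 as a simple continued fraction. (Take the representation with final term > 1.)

31637 = 10*3121 + 427
3121 = 7*427 + 132
427 = 3*132 + 31
132 = 4*31 + 8
31 = 3*8 + 7
8 = 1*7 + 1
7 = 7*1 + 0  (stop)
So 31637/3121 = [10; 7, 3, 4, 3, 1, 7].

[10; 7, 3, 4, 3, 1, 7]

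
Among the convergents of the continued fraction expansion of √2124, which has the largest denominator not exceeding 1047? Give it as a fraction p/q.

√2124 = [46; 11, 1, 1, 22, 1, 1, 11, 92, …] (period length 8).
Convergents:
  p_0/q_0 = 46/1
  p_1/q_1 = 507/11
  p_2/q_2 = 553/12
  p_3/q_3 = 1060/23
  p_4/q_4 = 23873/518
  p_5/q_5 = 24933/541
  p_6/q_6 = 48806/1059
q_5 = 541 ≤ 1047 < 1059 = q_6, so the answer is 24933/541.

24933/541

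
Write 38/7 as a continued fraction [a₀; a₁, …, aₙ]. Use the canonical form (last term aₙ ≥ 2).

38 = 5*7 + 3
7 = 2*3 + 1
3 = 3*1 + 0  (stop)
So 38/7 = [5; 2, 3].

[5; 2, 3]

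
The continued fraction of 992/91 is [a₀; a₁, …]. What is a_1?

992 = 10·91 + 82   →  a_0 = 10
91 = 1·82 + 9   →  a_1 = 1

1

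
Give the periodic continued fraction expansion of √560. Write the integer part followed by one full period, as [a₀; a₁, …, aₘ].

a₀ = ⌊√560⌋ = 23.
With m₀=0, d₀=1 and mₖ₊₁ = dₖaₖ − mₖ, dₖ₊₁ = (n − mₖ₊₁²)/dₖ, aₖ₊₁ = ⌊(a₀+mₖ₊₁)/dₖ₊₁⌋:
  k=1: m=23, d=31, a=1
  k=2: m=8, d=16, a=1
  k=3: m=8, d=31, a=1
  k=4: m=23, d=1, a=46
d=1 and a=2a₀=46 at k=4, so the next step gives (m, d) = (23, 31) again — its k=1 value — and the period has length 4.

[23; 1, 1, 1, 46]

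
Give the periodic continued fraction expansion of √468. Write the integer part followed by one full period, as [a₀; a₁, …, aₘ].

a₀ = ⌊√468⌋ = 21.
With m₀=0, d₀=1 and mₖ₊₁ = dₖaₖ − mₖ, dₖ₊₁ = (n − mₖ₊₁²)/dₖ, aₖ₊₁ = ⌊(a₀+mₖ₊₁)/dₖ₊₁⌋:
  k=1: m=21, d=27, a=1
  k=2: m=6, d=16, a=1
  k=3: m=10, d=23, a=1
  k=4: m=13, d=13, a=2
  k=5: m=13, d=23, a=1
  k=6: m=10, d=16, a=1
  k=7: m=6, d=27, a=1
  k=8: m=21, d=1, a=42
d=1 and a=2a₀=42 at k=8, so the next step gives (m, d) = (21, 27) again — its k=1 value — and the period has length 8.

[21; 1, 1, 1, 2, 1, 1, 1, 42]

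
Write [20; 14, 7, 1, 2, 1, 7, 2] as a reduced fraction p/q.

144911/7220

Using pₖ = aₖpₖ₋₁ + pₖ₋₂ and qₖ = aₖqₖ₋₁ + qₖ₋₂:
  k=0: a=20, p=20, q=1
  k=1: a=14, p=281, q=14
  k=2: a=7, p=1987, q=99
  k=3: a=1, p=2268, q=113
  k=4: a=2, p=6523, q=325
  k=5: a=1, p=8791, q=438
  k=6: a=7, p=68060, q=3391
  k=7: a=2, p=144911, q=7220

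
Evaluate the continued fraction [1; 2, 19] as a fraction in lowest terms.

Using pₖ = aₖpₖ₋₁ + pₖ₋₂ and qₖ = aₖqₖ₋₁ + qₖ₋₂:
  k=0: a=1, p=1, q=1
  k=1: a=2, p=3, q=2
  k=2: a=19, p=58, q=39

58/39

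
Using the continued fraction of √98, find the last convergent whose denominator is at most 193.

1871/189

√98 = [9; 1, 8, 1, 18, …] (period length 4).
Convergents:
  p_0/q_0 = 9/1
  p_1/q_1 = 10/1
  p_2/q_2 = 89/9
  p_3/q_3 = 99/10
  p_4/q_4 = 1871/189
  p_5/q_5 = 1970/199
q_4 = 189 ≤ 193 < 199 = q_5, so the answer is 1871/189.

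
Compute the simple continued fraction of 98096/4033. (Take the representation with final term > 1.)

[24; 3, 10, 1, 3, 2, 13]

98096 = 24·4033 + 1304
4033 = 3·1304 + 121
1304 = 10·121 + 94
121 = 1·94 + 27
94 = 3·27 + 13
27 = 2·13 + 1
13 = 13·1 + 0  (stop)
So 98096/4033 = [24; 3, 10, 1, 3, 2, 13].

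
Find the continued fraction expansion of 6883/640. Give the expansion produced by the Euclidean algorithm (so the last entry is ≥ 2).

[10; 1, 3, 13, 12]

6883 = 10×640 + 483
640 = 1×483 + 157
483 = 3×157 + 12
157 = 13×12 + 1
12 = 12×1 + 0  (stop)
So 6883/640 = [10; 1, 3, 13, 12].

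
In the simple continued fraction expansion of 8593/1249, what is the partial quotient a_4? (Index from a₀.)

8593 = 6·1249 + 1099   →  a_0 = 6
1249 = 1·1099 + 150   →  a_1 = 1
1099 = 7·150 + 49   →  a_2 = 7
150 = 3·49 + 3   →  a_3 = 3
49 = 16·3 + 1   →  a_4 = 16

16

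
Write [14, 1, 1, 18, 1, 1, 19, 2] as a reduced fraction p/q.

44149/3042

Fold from the inside: start with 2/1.
  19 + 1/2 = 39/2
  1 + 2/39 = 41/39
  1 + 39/41 = 80/41
  18 + 41/80 = 1481/80
  1 + 80/1481 = 1561/1481
  1 + 1481/1561 = 3042/1561
  14 + 1561/3042 = 44149/3042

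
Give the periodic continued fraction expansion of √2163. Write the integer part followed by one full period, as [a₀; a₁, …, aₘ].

[46; 1, 1, 30, 1, 1, 92]

a₀ = ⌊√2163⌋ = 46.
With m₀=0, d₀=1 and mₖ₊₁ = dₖaₖ − mₖ, dₖ₊₁ = (n − mₖ₊₁²)/dₖ, aₖ₊₁ = ⌊(a₀+mₖ₊₁)/dₖ₊₁⌋:
  k=1: m=46, d=47, a=1
  k=2: m=1, d=46, a=1
  k=3: m=45, d=3, a=30
  k=4: m=45, d=46, a=1
  k=5: m=1, d=47, a=1
  k=6: m=46, d=1, a=92
d=1 and a=2a₀=92 at k=6, so the next step gives (m, d) = (46, 47) again — its k=1 value — and the period has length 6.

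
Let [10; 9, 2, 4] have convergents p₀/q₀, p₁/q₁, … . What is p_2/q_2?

Using pₖ = aₖpₖ₋₁ + pₖ₋₂, qₖ = aₖqₖ₋₁ + qₖ₋₂ (with p₋₁=1, p₋₂=0, q₋₁=0, q₋₂=1):
  k=0: a=10, p=10, q=1
  k=1: a=9, p=91, q=9
  k=2: a=2, p=192, q=19

192/19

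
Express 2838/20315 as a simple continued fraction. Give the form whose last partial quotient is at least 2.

2838 = 0·20315 + 2838
20315 = 7·2838 + 449
2838 = 6·449 + 144
449 = 3·144 + 17
144 = 8·17 + 8
17 = 2·8 + 1
8 = 8·1 + 0  (stop)
So 2838/20315 = [0; 7, 6, 3, 8, 2, 8].

[0; 7, 6, 3, 8, 2, 8]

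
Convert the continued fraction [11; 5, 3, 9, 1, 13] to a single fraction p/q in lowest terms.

25665/2294

Using pₖ = aₖpₖ₋₁ + pₖ₋₂ and qₖ = aₖqₖ₋₁ + qₖ₋₂:
  k=0: a=11, p=11, q=1
  k=1: a=5, p=56, q=5
  k=2: a=3, p=179, q=16
  k=3: a=9, p=1667, q=149
  k=4: a=1, p=1846, q=165
  k=5: a=13, p=25665, q=2294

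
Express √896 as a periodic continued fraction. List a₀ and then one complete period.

a₀ = ⌊√896⌋ = 29.
With m₀=0, d₀=1 and mₖ₊₁ = dₖaₖ − mₖ, dₖ₊₁ = (n − mₖ₊₁²)/dₖ, aₖ₊₁ = ⌊(a₀+mₖ₊₁)/dₖ₊₁⌋:
  k=1: m=29, d=55, a=1
  k=2: m=26, d=4, a=13
  k=3: m=26, d=55, a=1
  k=4: m=29, d=1, a=58
d=1 and a=2a₀=58 at k=4, so the next step gives (m, d) = (29, 55) again — its k=1 value — and the period has length 4.

[29; 1, 13, 1, 58]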